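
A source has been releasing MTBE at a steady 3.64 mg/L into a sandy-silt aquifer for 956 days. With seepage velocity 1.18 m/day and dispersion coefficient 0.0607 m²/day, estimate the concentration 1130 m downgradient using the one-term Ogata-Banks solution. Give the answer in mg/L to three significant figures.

For a continuous step input, C/C₀ ≈ ½·erfc((x−vt)/(2√(Dt))).
vt = 1.18 × 956 = 1128.08 m and 2√(Dt) = 2√(0.0607 × 956) = 15.24 m.
Argument (x−vt)/(2√(Dt)) = (1130 − 1128.08)/15.24 = 0.1260; ½·erfc(0.1260) = 0.4293.
C = 3.64 × 0.4293 = 1.56 mg/L.

1.56 mg/L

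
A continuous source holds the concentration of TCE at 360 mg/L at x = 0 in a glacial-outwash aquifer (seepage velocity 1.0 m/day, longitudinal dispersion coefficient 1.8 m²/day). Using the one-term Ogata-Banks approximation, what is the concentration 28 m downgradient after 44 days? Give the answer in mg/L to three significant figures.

323 mg/L

For a continuous step input, C/C₀ ≈ ½·erfc((x−vt)/(2√(Dt))).
vt = 1.0 × 44 = 44 m and 2√(Dt) = 2√(1.8 × 44) = 17.80 m.
Argument (x−vt)/(2√(Dt)) = (28 − 44)/17.80 = -0.8989; ½·erfc(-0.8989) = 0.8982.
C = 360 × 0.8982 = 323 mg/L.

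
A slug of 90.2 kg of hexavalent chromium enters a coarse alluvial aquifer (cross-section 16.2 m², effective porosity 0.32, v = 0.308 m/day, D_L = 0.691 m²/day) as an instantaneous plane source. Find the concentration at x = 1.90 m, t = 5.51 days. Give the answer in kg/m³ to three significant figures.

2.51 kg/m³

For an instantaneous plane source, C(x,t) = M/(n_e·A·√(4πDt)) · exp(−(x−vt)²/(4Dt)), with n_e·A the pore (flow) area.
Plume center vt = 0.308 × 5.51 = 1.69708 m, so the well at 1.90 m is 0.20292 m downgradient of the peak.
√(4πDt) = 6.917 m, giving peak height M/(n_e·A·√(4πDt)) = 90.2/(0.32 × 16.2 × 6.917) = 2.515 kg/m³.
(x−vt)²/(4Dt) = (0.20292)²/(4 × 0.691 × 5.51) = 0.002704; exp(−0.002704) = 0.9973.
C = 2.515 × 0.9973 = 2.51 kg/m³.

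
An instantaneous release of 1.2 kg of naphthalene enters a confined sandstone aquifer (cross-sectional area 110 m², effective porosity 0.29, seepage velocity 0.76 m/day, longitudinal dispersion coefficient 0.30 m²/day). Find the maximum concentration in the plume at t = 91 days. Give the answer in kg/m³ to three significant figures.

0.00203 kg/m³

The peak of an instantaneous 1D plume sits at x = vt; there the Gaussian factor is 1 and C_max = M/(n_e·A·√(4πDt)), where n_e·A is the pore area the mass is dissolved in.
√(4πDt) = √(4π × 0.30 × 91) = 18.52 m, so C_max = 1.2/(0.29 × 110 × 18.52) = 0.00203 kg/m³.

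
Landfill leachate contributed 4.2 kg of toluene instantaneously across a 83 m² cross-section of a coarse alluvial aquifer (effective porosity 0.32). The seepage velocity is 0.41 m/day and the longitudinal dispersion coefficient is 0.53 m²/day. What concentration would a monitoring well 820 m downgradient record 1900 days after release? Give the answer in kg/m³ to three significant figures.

0.000926 kg/m³

For an instantaneous plane source, C(x,t) = M/(n_e·A·√(4πDt)) · exp(−(x−vt)²/(4Dt)), with n_e·A the pore (flow) area.
Plume center vt = 0.41 × 1900 = 779 m, so the well at 820 m is 41 m downgradient of the peak.
√(4πDt) = 112.5 m, giving peak height M/(n_e·A·√(4πDt)) = 4.2/(0.32 × 83 × 112.5) = 0.001406 kg/m³.
(x−vt)²/(4Dt) = (41)²/(4 × 0.53 × 1900) = 0.4173; exp(−0.4173) = 0.6588.
C = 0.001406 × 0.6588 = 0.000926 kg/m³.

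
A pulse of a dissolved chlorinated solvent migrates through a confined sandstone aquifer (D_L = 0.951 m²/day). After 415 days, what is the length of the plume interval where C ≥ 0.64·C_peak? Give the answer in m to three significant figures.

The plume is Gaussian with σ = √(2Dt) = √(2 × 0.951 × 415) = 28.10 m.
C/C_peak = exp(−Δx²/(2σ²)) = 0.64 ⇒ Δx = σ·√(−2 ln 0.64) = 28.10 × 0.9448 = 26.55 m.
Width = 2Δx = 53.1 m.

53.1 m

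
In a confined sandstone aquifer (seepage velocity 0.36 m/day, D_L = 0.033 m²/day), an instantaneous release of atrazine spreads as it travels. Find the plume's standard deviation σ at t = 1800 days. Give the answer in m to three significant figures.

10.9 m

Dispersive spreading gives a Gaussian with σ² = 2Dt; advection only shifts the center.
σ = √(2 × 0.033 × 1800) = 10.9 m.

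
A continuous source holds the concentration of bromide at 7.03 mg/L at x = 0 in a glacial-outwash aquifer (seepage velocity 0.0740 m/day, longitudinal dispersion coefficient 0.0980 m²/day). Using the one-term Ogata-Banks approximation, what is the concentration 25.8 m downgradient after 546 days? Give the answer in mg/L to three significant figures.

For a continuous step input, C/C₀ ≈ ½·erfc((x−vt)/(2√(Dt))).
vt = 0.0740 × 546 = 40.404 m and 2√(Dt) = 2√(0.0980 × 546) = 14.63 m.
Argument (x−vt)/(2√(Dt)) = (25.8 − 40.404)/14.63 = -0.9982; ½·erfc(-0.9982) = 0.9210.
C = 7.03 × 0.9210 = 6.47 mg/L.

6.47 mg/L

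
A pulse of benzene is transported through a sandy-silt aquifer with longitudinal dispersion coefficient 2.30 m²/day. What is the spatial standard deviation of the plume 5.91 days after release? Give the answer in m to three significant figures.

Dispersive spreading gives a Gaussian with σ² = 2Dt; advection only shifts the center.
σ = √(2 × 2.30 × 5.91) = 5.21 m.

5.21 m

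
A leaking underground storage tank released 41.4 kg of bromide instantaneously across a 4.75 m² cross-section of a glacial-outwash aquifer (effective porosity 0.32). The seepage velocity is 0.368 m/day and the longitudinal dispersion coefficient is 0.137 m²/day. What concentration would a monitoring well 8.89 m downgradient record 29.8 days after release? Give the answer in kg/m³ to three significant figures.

For an instantaneous plane source, C(x,t) = M/(n_e·A·√(4πDt)) · exp(−(x−vt)²/(4Dt)), with n_e·A the pore (flow) area.
Plume center vt = 0.368 × 29.8 = 10.9664 m, so the well at 8.89 m is 2.0764 m upgradient of the peak.
√(4πDt) = 7.163 m, giving peak height M/(n_e·A·√(4πDt)) = 41.4/(0.32 × 4.75 × 7.163) = 3.802 kg/m³.
(x−vt)²/(4Dt) = (-2.0764)²/(4 × 0.137 × 29.8) = 0.2640; exp(−0.2640) = 0.7680.
C = 3.802 × 0.7680 = 2.92 kg/m³.

2.92 kg/m³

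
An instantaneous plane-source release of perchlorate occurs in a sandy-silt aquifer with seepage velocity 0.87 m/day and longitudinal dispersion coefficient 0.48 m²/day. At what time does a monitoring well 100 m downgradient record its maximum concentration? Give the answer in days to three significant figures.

For the 1D instantaneous-source solution, setting ∂C/∂t = 0 at fixed x gives v²t² + 2Dt − x² = 0, so t = (√(D² + v²x²) − D)/v².
√(D² + v²x²) = √(0.48² + 0.87² × 100²) = 87.00; v² = 0.7569.
t = (87.00 − 0.48)/0.7569 = 114 days (vs. the pure-advection estimate x/v = 115 d).

114 days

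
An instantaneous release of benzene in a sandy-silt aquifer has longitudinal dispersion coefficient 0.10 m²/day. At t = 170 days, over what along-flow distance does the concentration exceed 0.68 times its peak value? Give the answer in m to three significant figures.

10.2 m

The plume is Gaussian with σ = √(2Dt) = √(2 × 0.10 × 170) = 5.831 m.
C/C_peak = exp(−Δx²/(2σ²)) = 0.68 ⇒ Δx = σ·√(−2 ln 0.68) = 5.831 × 0.8783 = 5.121 m.
Width = 2Δx = 10.2 m.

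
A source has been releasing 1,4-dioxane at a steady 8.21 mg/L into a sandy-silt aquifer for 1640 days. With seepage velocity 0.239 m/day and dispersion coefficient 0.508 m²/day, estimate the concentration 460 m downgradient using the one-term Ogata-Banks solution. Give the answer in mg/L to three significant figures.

For a continuous step input, C/C₀ ≈ ½·erfc((x−vt)/(2√(Dt))).
vt = 0.239 × 1640 = 391.96 m and 2√(Dt) = 2√(0.508 × 1640) = 57.73 m.
Argument (x−vt)/(2√(Dt)) = (460 − 391.96)/57.73 = 1.179; ½·erfc(1.179) = 0.04772.
C = 8.21 × 0.04772 = 0.392 mg/L.

0.392 mg/L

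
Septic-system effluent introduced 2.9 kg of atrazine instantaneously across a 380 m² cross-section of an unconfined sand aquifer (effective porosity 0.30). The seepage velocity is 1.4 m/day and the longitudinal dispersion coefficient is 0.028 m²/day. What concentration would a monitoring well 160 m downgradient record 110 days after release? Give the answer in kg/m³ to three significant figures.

For an instantaneous plane source, C(x,t) = M/(n_e·A·√(4πDt)) · exp(−(x−vt)²/(4Dt)), with n_e·A the pore (flow) area.
Plume center vt = 1.4 × 110 = 154 m, so the well at 160 m is 6 m downgradient of the peak.
√(4πDt) = 6.221 m, giving peak height M/(n_e·A·√(4πDt)) = 2.9/(0.30 × 380 × 6.221) = 0.004089 kg/m³.
(x−vt)²/(4Dt) = (6)²/(4 × 0.028 × 110) = 2.922; exp(−2.922) = 0.05383.
C = 0.004089 × 0.05383 = 0.000220 kg/m³.

0.000220 kg/m³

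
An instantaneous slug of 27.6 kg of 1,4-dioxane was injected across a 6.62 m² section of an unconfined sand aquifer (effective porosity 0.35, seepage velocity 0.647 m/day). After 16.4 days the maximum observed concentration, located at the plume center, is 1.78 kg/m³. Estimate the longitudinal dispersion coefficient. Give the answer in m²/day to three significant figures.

At the plume center C_max = M/(n_e·A·√(4πDt)), so D = M²/(4πt·(n_e·A·C_max)²).
n_e·A·C_max = 0.35 × 6.62 × 1.78 = 4.124 kg/m.
D = 27.6²/(4π × 16.4 × 4.124²) = 0.217 m²/day.

0.217 m²/day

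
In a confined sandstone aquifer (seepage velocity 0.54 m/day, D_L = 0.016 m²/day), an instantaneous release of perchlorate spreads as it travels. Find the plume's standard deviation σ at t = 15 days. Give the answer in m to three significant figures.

0.693 m

Dispersive spreading gives a Gaussian with σ² = 2Dt; advection only shifts the center.
σ = √(2 × 0.016 × 15) = 0.693 m.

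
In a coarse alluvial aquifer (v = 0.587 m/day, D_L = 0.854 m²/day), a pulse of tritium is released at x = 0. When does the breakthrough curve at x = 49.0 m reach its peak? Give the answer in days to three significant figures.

81.0 days

For the 1D instantaneous-source solution, setting ∂C/∂t = 0 at fixed x gives v²t² + 2Dt − x² = 0, so t = (√(D² + v²x²) − D)/v².
√(D² + v²x²) = √(0.854² + 0.587² × 49.0²) = 28.78; v² = 0.344569.
t = (28.78 − 0.854)/0.344569 = 81.0 days (vs. the pure-advection estimate x/v = 83.5 d).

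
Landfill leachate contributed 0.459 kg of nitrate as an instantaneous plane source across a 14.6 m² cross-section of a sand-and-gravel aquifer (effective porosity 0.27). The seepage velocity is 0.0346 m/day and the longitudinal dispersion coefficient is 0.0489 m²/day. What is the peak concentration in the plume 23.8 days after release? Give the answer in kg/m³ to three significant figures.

0.0304 kg/m³

The peak of an instantaneous 1D plume sits at x = vt; there the Gaussian factor is 1 and C_max = M/(n_e·A·√(4πDt)), where n_e·A is the pore area the mass is dissolved in.
√(4πDt) = √(4π × 0.0489 × 23.8) = 3.824 m, so C_max = 0.459/(0.27 × 14.6 × 3.824) = 0.0304 kg/m³.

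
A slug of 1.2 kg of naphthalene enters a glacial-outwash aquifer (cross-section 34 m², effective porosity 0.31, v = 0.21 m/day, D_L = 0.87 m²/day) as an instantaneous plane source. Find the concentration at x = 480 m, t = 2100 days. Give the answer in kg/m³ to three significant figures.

For an instantaneous plane source, C(x,t) = M/(n_e·A·√(4πDt)) · exp(−(x−vt)²/(4Dt)), with n_e·A the pore (flow) area.
Plume center vt = 0.21 × 2100 = 441 m, so the well at 480 m is 39 m downgradient of the peak.
√(4πDt) = 151.5 m, giving peak height M/(n_e·A·√(4πDt)) = 1.2/(0.31 × 34 × 151.5) = 0.0007515 kg/m³.
(x−vt)²/(4Dt) = (39)²/(4 × 0.87 × 2100) = 0.2081; exp(−0.2081) = 0.8121.
C = 0.0007515 × 0.8121 = 0.000610 kg/m³.

0.000610 kg/m³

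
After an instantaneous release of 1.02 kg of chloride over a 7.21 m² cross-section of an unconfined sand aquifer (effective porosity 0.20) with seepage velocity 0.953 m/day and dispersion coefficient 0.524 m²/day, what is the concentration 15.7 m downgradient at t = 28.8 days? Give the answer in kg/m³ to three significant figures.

0.00522 kg/m³

For an instantaneous plane source, C(x,t) = M/(n_e·A·√(4πDt)) · exp(−(x−vt)²/(4Dt)), with n_e·A the pore (flow) area.
Plume center vt = 0.953 × 28.8 = 27.4464 m, so the well at 15.7 m is 11.7464 m upgradient of the peak.
√(4πDt) = 13.77 m, giving peak height M/(n_e·A·√(4πDt)) = 1.02/(0.20 × 7.21 × 13.77) = 0.05137 kg/m³.
(x−vt)²/(4Dt) = (-11.7464)²/(4 × 0.524 × 28.8) = 2.286; exp(−2.286) = 0.1017.
C = 0.05137 × 0.1017 = 0.00522 kg/m³.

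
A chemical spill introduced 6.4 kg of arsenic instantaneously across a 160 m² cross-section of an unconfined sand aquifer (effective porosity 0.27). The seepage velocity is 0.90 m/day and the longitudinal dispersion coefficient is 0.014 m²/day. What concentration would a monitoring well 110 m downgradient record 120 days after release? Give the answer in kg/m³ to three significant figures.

0.0178 kg/m³

For an instantaneous plane source, C(x,t) = M/(n_e·A·√(4πDt)) · exp(−(x−vt)²/(4Dt)), with n_e·A the pore (flow) area.
Plume center vt = 0.90 × 120 = 108 m, so the well at 110 m is 2 m downgradient of the peak.
√(4πDt) = 4.595 m, giving peak height M/(n_e·A·√(4πDt)) = 6.4/(0.27 × 160 × 4.595) = 0.03224 kg/m³.
(x−vt)²/(4Dt) = (2)²/(4 × 0.014 × 120) = 0.5952; exp(−0.5952) = 0.5515.
C = 0.03224 × 0.5515 = 0.0178 kg/m³.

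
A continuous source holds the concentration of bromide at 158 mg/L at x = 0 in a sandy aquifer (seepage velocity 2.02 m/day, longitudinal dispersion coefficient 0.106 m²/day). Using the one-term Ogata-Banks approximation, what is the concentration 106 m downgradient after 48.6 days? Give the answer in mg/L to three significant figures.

For a continuous step input, C/C₀ ≈ ½·erfc((x−vt)/(2√(Dt))).
vt = 2.02 × 48.6 = 98.172 m and 2√(Dt) = 2√(0.106 × 48.6) = 4.539 m.
Argument (x−vt)/(2√(Dt)) = (106 − 98.172)/4.539 = 1.725; ½·erfc(1.725) = 0.007353.
C = 158 × 0.007353 = 1.16 mg/L.

1.16 mg/L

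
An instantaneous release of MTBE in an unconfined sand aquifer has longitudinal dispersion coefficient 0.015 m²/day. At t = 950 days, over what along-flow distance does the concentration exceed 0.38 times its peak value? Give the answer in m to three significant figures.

14.9 m

The plume is Gaussian with σ = √(2Dt) = √(2 × 0.015 × 950) = 5.339 m.
C/C_peak = exp(−Δx²/(2σ²)) = 0.38 ⇒ Δx = σ·√(−2 ln 0.38) = 5.339 × 1.391 = 7.427 m.
Width = 2Δx = 14.9 m.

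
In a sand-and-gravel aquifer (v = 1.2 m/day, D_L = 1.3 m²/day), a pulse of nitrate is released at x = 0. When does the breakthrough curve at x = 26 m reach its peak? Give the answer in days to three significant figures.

For the 1D instantaneous-source solution, setting ∂C/∂t = 0 at fixed x gives v²t² + 2Dt − x² = 0, so t = (√(D² + v²x²) − D)/v².
√(D² + v²x²) = √(1.3² + 1.2² × 26²) = 31.23; v² = 1.44.
t = (31.23 − 1.3)/1.44 = 20.8 days (vs. the pure-advection estimate x/v = 21.7 d).

20.8 days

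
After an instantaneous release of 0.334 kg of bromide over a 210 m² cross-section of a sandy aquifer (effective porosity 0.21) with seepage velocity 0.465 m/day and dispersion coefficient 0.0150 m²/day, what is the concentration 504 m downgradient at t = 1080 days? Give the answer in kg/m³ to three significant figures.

0.000505 kg/m³

For an instantaneous plane source, C(x,t) = M/(n_e·A·√(4πDt)) · exp(−(x−vt)²/(4Dt)), with n_e·A the pore (flow) area.
Plume center vt = 0.465 × 1080 = 502.2 m, so the well at 504 m is 1.8 m downgradient of the peak.
√(4πDt) = 14.27 m, giving peak height M/(n_e·A·√(4πDt)) = 0.334/(0.21 × 210 × 14.27) = 0.0005307 kg/m³.
(x−vt)²/(4Dt) = (1.8)²/(4 × 0.0150 × 1080) = 0.05000; exp(−0.05000) = 0.9512.
C = 0.0005307 × 0.9512 = 0.000505 kg/m³.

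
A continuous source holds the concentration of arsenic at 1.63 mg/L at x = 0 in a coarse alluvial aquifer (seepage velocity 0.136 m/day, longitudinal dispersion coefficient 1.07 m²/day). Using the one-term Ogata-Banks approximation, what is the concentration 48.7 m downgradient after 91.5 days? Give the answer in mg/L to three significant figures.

0.00780 mg/L

For a continuous step input, C/C₀ ≈ ½·erfc((x−vt)/(2√(Dt))).
vt = 0.136 × 91.5 = 12.444 m and 2√(Dt) = 2√(1.07 × 91.5) = 19.79 m.
Argument (x−vt)/(2√(Dt)) = (48.7 − 12.444)/19.79 = 1.832; ½·erfc(1.832) = 0.004787.
C = 1.63 × 0.004787 = 0.00780 mg/L.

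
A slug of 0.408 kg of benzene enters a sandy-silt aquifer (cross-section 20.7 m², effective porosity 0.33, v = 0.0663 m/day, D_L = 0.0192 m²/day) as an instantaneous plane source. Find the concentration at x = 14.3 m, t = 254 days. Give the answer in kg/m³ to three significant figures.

For an instantaneous plane source, C(x,t) = M/(n_e·A·√(4πDt)) · exp(−(x−vt)²/(4Dt)), with n_e·A the pore (flow) area.
Plume center vt = 0.0663 × 254 = 16.8402 m, so the well at 14.3 m is 2.5402 m upgradient of the peak.
√(4πDt) = 7.828 m, giving peak height M/(n_e·A·√(4πDt)) = 0.408/(0.33 × 20.7 × 7.828) = 0.007630 kg/m³.
(x−vt)²/(4Dt) = (-2.5402)²/(4 × 0.0192 × 254) = 0.3308; exp(−0.3308) = 0.7183.
C = 0.007630 × 0.7183 = 0.00548 kg/m³.

0.00548 kg/m³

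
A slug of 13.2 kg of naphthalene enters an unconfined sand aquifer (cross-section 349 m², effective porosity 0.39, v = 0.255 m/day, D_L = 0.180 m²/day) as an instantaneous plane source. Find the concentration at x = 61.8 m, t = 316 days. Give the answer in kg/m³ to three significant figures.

0.000770 kg/m³

For an instantaneous plane source, C(x,t) = M/(n_e·A·√(4πDt)) · exp(−(x−vt)²/(4Dt)), with n_e·A the pore (flow) area.
Plume center vt = 0.255 × 316 = 80.58 m, so the well at 61.8 m is 18.78 m upgradient of the peak.
√(4πDt) = 26.74 m, giving peak height M/(n_e·A·√(4πDt)) = 13.2/(0.39 × 349 × 26.74) = 0.003627 kg/m³.
(x−vt)²/(4Dt) = (-18.78)²/(4 × 0.180 × 316) = 1.550; exp(−1.550) = 0.2122.
C = 0.003627 × 0.2122 = 0.000770 kg/m³.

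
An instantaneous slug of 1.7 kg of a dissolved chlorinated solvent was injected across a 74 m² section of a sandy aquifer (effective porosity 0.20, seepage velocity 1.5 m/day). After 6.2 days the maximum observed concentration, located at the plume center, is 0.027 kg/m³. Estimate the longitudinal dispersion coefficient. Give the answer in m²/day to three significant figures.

0.232 m²/day

At the plume center C_max = M/(n_e·A·√(4πDt)), so D = M²/(4πt·(n_e·A·C_max)²).
n_e·A·C_max = 0.20 × 74 × 0.027 = 0.3996 kg/m.
D = 1.7²/(4π × 6.2 × 0.3996²) = 0.232 m²/day.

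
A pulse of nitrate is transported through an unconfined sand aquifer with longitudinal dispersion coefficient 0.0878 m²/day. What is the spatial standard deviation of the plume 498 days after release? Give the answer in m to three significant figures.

9.35 m

Dispersive spreading gives a Gaussian with σ² = 2Dt; advection only shifts the center.
σ = √(2 × 0.0878 × 498) = 9.35 m.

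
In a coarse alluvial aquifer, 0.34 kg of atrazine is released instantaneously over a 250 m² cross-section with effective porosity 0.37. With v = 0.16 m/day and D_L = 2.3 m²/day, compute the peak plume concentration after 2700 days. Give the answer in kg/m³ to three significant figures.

1.32e-05 kg/m³

The peak of an instantaneous 1D plume sits at x = vt; there the Gaussian factor is 1 and C_max = M/(n_e·A·√(4πDt)), where n_e·A is the pore area the mass is dissolved in.
√(4πDt) = √(4π × 2.3 × 2700) = 279.4 m, so C_max = 0.34/(0.37 × 250 × 279.4) = 1.32e-05 kg/m³.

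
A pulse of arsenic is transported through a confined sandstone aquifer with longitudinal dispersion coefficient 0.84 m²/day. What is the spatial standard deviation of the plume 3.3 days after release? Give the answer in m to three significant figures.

2.35 m

Dispersive spreading gives a Gaussian with σ² = 2Dt; advection only shifts the center.
σ = √(2 × 0.84 × 3.3) = 2.35 m.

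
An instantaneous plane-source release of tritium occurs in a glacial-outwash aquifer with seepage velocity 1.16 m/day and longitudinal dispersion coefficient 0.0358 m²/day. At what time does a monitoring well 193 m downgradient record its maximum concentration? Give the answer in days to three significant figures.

For the 1D instantaneous-source solution, setting ∂C/∂t = 0 at fixed x gives v²t² + 2Dt − x² = 0, so t = (√(D² + v²x²) − D)/v².
√(D² + v²x²) = √(0.0358² + 1.16² × 193²) = 223.9; v² = 1.3456.
t = (223.9 − 0.0358)/1.3456 = 166 days (vs. the pure-advection estimate x/v = 166 d).

166 days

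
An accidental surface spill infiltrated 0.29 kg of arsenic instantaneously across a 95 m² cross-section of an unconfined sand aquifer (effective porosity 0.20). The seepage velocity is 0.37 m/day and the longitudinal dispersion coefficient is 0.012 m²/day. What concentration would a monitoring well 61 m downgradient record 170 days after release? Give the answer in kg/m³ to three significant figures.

0.00194 kg/m³

For an instantaneous plane source, C(x,t) = M/(n_e·A·√(4πDt)) · exp(−(x−vt)²/(4Dt)), with n_e·A the pore (flow) area.
Plume center vt = 0.37 × 170 = 62.9 m, so the well at 61 m is 1.9 m upgradient of the peak.
√(4πDt) = 5.063 m, giving peak height M/(n_e·A·√(4πDt)) = 0.29/(0.20 × 95 × 5.063) = 0.003015 kg/m³.
(x−vt)²/(4Dt) = (-1.9)²/(4 × 0.012 × 170) = 0.4424; exp(−0.4424) = 0.6425.
C = 0.003015 × 0.6425 = 0.00194 kg/m³.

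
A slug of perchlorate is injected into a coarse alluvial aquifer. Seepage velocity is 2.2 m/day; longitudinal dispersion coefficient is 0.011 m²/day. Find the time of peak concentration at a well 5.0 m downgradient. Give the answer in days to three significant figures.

For the 1D instantaneous-source solution, setting ∂C/∂t = 0 at fixed x gives v²t² + 2Dt − x² = 0, so t = (√(D² + v²x²) − D)/v².
√(D² + v²x²) = √(0.011² + 2.2² × 5.0²) = 11.00; v² = 4.84.
t = (11.00 − 0.011)/4.84 = 2.27 days (vs. the pure-advection estimate x/v = 2.27 d).

2.27 days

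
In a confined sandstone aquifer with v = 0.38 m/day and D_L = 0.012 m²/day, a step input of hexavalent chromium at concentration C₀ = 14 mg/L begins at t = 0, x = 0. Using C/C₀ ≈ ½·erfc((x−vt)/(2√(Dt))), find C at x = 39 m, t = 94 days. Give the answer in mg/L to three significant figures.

For a continuous step input, C/C₀ ≈ ½·erfc((x−vt)/(2√(Dt))).
vt = 0.38 × 94 = 35.72 m and 2√(Dt) = 2√(0.012 × 94) = 2.124 m.
Argument (x−vt)/(2√(Dt)) = (39 − 35.72)/2.124 = 1.544; ½·erfc(1.544) = 0.01450.
C = 14 × 0.01450 = 0.203 mg/L.

0.203 mg/L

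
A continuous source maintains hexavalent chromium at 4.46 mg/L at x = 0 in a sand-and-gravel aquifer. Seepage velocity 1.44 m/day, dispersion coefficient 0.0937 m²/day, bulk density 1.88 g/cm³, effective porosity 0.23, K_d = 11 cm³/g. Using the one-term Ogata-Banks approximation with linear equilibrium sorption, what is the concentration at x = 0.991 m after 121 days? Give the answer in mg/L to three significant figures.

Retardation factor R = 1 + ρ_b·K_d/n = 1 + 1.88 × 11/0.23 = 90.91.
Sorption retards both mechanisms: v_R = v/R = 0.01584 m/day, D_R = D/R = 0.001031 m²/day.
v_R·t = 0.01584 × 121 = 1.91664 m; 2√(D_R t) = 0.7064 m; argument = (0.991 − 1.91664)/0.7064 = -1.310.
C = C₀ × ½·erfc(-1.310) = 4.46 × 0.9680 = 4.32 mg/L.

4.32 mg/L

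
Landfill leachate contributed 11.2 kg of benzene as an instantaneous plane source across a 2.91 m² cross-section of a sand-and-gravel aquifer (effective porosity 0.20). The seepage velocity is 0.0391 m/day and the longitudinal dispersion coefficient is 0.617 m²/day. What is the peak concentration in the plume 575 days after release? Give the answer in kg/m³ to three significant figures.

0.288 kg/m³

The peak of an instantaneous 1D plume sits at x = vt; there the Gaussian factor is 1 and C_max = M/(n_e·A·√(4πDt)), where n_e·A is the pore area the mass is dissolved in.
√(4πDt) = √(4π × 0.617 × 575) = 66.77 m, so C_max = 11.2/(0.20 × 2.91 × 66.77) = 0.288 kg/m³.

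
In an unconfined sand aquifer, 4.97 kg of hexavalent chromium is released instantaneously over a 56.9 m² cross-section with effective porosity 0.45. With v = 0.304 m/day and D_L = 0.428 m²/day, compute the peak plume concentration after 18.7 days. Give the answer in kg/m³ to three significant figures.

0.0194 kg/m³

The peak of an instantaneous 1D plume sits at x = vt; there the Gaussian factor is 1 and C_max = M/(n_e·A·√(4πDt)), where n_e·A is the pore area the mass is dissolved in.
√(4πDt) = √(4π × 0.428 × 18.7) = 10.03 m, so C_max = 4.97/(0.45 × 56.9 × 10.03) = 0.0194 kg/m³.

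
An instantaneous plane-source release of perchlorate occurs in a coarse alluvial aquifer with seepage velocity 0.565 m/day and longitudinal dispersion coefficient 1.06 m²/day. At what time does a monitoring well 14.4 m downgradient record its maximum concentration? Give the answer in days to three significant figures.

For the 1D instantaneous-source solution, setting ∂C/∂t = 0 at fixed x gives v²t² + 2Dt − x² = 0, so t = (√(D² + v²x²) − D)/v².
√(D² + v²x²) = √(1.06² + 0.565² × 14.4²) = 8.205; v² = 0.319225.
t = (8.205 − 1.06)/0.319225 = 22.4 days (vs. the pure-advection estimate x/v = 25.5 d).

22.4 days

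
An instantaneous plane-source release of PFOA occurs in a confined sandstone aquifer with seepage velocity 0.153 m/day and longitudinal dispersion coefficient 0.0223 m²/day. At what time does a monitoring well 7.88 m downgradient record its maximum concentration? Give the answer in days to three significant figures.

For the 1D instantaneous-source solution, setting ∂C/∂t = 0 at fixed x gives v²t² + 2Dt − x² = 0, so t = (√(D² + v²x²) − D)/v².
√(D² + v²x²) = √(0.0223² + 0.153² × 7.88²) = 1.206; v² = 0.023409.
t = (1.206 − 0.0223)/0.023409 = 50.6 days (vs. the pure-advection estimate x/v = 51.5 d).

50.6 days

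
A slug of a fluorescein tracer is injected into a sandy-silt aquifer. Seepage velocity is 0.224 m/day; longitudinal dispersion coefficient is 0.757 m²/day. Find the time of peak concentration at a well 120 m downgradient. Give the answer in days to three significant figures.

521 days

For the 1D instantaneous-source solution, setting ∂C/∂t = 0 at fixed x gives v²t² + 2Dt − x² = 0, so t = (√(D² + v²x²) − D)/v².
√(D² + v²x²) = √(0.757² + 0.224² × 120²) = 26.89; v² = 0.050176.
t = (26.89 − 0.757)/0.050176 = 521 days (vs. the pure-advection estimate x/v = 536 d).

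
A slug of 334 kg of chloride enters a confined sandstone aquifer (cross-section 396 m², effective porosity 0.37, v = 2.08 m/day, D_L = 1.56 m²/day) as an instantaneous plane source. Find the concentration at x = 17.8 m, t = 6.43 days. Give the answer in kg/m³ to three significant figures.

For an instantaneous plane source, C(x,t) = M/(n_e·A·√(4πDt)) · exp(−(x−vt)²/(4Dt)), with n_e·A the pore (flow) area.
Plume center vt = 2.08 × 6.43 = 13.3744 m, so the well at 17.8 m is 4.4256 m downgradient of the peak.
√(4πDt) = 11.23 m, giving peak height M/(n_e·A·√(4πDt)) = 334/(0.37 × 396 × 11.23) = 0.2030 kg/m³.
(x−vt)²/(4Dt) = (4.4256)²/(4 × 1.56 × 6.43) = 0.4881; exp(−0.4881) = 0.6138.
C = 0.2030 × 0.6138 = 0.125 kg/m³.

0.125 kg/m³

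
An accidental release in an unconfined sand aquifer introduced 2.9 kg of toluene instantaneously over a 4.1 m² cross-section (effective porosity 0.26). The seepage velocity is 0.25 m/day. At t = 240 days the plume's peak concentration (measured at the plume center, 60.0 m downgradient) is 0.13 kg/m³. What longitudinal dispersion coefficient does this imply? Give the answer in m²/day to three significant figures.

At the plume center C_max = M/(n_e·A·√(4πDt)), so D = M²/(4πt·(n_e·A·C_max)²).
n_e·A·C_max = 0.26 × 4.1 × 0.13 = 0.1386 kg/m.
D = 2.9²/(4π × 240 × 0.1386²) = 0.145 m²/day.

0.145 m²/day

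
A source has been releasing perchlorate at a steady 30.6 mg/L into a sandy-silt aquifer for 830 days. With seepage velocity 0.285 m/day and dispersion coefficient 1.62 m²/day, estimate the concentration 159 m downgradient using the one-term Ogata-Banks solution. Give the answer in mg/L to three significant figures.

28.5 mg/L

For a continuous step input, C/C₀ ≈ ½·erfc((x−vt)/(2√(Dt))).
vt = 0.285 × 830 = 236.55 m and 2√(Dt) = 2√(1.62 × 830) = 73.34 m.
Argument (x−vt)/(2√(Dt)) = (159 − 236.55)/73.34 = -1.057; ½·erfc(-1.057) = 0.9325.
C = 30.6 × 0.9325 = 28.5 mg/L.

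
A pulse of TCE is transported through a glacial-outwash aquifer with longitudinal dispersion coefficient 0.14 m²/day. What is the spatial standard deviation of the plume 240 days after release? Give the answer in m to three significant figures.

Dispersive spreading gives a Gaussian with σ² = 2Dt; advection only shifts the center.
σ = √(2 × 0.14 × 240) = 8.20 m.

8.20 m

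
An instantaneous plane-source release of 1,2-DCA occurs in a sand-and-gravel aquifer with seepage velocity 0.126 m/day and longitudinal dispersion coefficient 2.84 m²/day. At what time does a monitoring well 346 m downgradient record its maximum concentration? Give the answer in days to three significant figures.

2570 days

For the 1D instantaneous-source solution, setting ∂C/∂t = 0 at fixed x gives v²t² + 2Dt − x² = 0, so t = (√(D² + v²x²) − D)/v².
√(D² + v²x²) = √(2.84² + 0.126² × 346²) = 43.69; v² = 0.015876.
t = (43.69 − 2.84)/0.015876 = 2570 days (vs. the pure-advection estimate x/v = 2750 d).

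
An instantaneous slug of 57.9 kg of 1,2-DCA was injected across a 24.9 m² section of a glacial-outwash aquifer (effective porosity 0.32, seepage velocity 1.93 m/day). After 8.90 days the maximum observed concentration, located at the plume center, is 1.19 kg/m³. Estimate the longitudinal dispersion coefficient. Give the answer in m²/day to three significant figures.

At the plume center C_max = M/(n_e·A·√(4πDt)), so D = M²/(4πt·(n_e·A·C_max)²).
n_e·A·C_max = 0.32 × 24.9 × 1.19 = 9.482 kg/m.
D = 57.9²/(4π × 8.90 × 9.482²) = 0.333 m²/day.

0.333 m²/day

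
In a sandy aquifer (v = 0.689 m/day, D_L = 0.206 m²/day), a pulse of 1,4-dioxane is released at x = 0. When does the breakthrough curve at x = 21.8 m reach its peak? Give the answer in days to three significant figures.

31.2 days

For the 1D instantaneous-source solution, setting ∂C/∂t = 0 at fixed x gives v²t² + 2Dt − x² = 0, so t = (√(D² + v²x²) − D)/v².
√(D² + v²x²) = √(0.206² + 0.689² × 21.8²) = 15.02; v² = 0.474721.
t = (15.02 − 0.206)/0.474721 = 31.2 days (vs. the pure-advection estimate x/v = 31.6 d).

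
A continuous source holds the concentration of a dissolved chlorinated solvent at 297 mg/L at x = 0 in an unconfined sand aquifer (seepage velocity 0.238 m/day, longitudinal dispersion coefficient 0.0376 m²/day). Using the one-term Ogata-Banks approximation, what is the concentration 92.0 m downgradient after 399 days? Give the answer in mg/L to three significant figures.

For a continuous step input, C/C₀ ≈ ½·erfc((x−vt)/(2√(Dt))).
vt = 0.238 × 399 = 94.962 m and 2√(Dt) = 2√(0.0376 × 399) = 7.747 m.
Argument (x−vt)/(2√(Dt)) = (92.0 − 94.962)/7.747 = -0.3823; ½·erfc(-0.3823) = 0.7056.
C = 297 × 0.7056 = 210 mg/L.

210 mg/L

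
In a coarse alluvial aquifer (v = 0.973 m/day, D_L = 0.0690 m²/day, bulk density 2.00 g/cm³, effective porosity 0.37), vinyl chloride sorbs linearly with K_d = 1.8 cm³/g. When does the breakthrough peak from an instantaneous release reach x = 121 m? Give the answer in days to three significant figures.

1330 days

Retardation factor R = 1 + ρ_b·K_d/n = 1 + 2.00 × 1.8/0.37 = 10.73.
Sorption retards both mechanisms: v_R = v/R = 0.09068 m/day, D_R = D/R = 0.006431 m²/day.
Peak time from v_R²t² + 2D_R t − x² = 0: t = (√(D_R² + v_R²x²) − D_R)/v_R².
√(D_R² + v_R²x²) = √(0.006431² + 0.09068² × 121²) = 10.97; v_R² = 0.008223.
t = (10.97 − 0.006431)/0.008223 = 1330 days.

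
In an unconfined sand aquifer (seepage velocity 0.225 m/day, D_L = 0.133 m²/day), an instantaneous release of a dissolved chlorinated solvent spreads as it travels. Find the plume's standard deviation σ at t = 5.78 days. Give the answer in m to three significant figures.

Dispersive spreading gives a Gaussian with σ² = 2Dt; advection only shifts the center.
σ = √(2 × 0.133 × 5.78) = 1.24 m.

1.24 m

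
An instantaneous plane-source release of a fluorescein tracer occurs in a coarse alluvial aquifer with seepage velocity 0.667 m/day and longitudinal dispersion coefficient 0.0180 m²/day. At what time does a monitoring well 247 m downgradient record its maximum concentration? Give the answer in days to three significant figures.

370 days

For the 1D instantaneous-source solution, setting ∂C/∂t = 0 at fixed x gives v²t² + 2Dt − x² = 0, so t = (√(D² + v²x²) − D)/v².
√(D² + v²x²) = √(0.0180² + 0.667² × 247²) = 164.7; v² = 0.444889.
t = (164.7 − 0.0180)/0.444889 = 370 days (vs. the pure-advection estimate x/v = 370 d).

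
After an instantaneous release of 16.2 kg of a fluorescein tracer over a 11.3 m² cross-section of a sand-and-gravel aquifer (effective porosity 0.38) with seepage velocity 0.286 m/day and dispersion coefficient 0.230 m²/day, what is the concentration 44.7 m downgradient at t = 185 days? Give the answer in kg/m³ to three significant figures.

0.110 kg/m³

For an instantaneous plane source, C(x,t) = M/(n_e·A·√(4πDt)) · exp(−(x−vt)²/(4Dt)), with n_e·A the pore (flow) area.
Plume center vt = 0.286 × 185 = 52.91 m, so the well at 44.7 m is 8.21 m upgradient of the peak.
√(4πDt) = 23.12 m, giving peak height M/(n_e·A·√(4πDt)) = 16.2/(0.38 × 11.3 × 23.12) = 0.1632 kg/m³.
(x−vt)²/(4Dt) = (-8.21)²/(4 × 0.230 × 185) = 0.3960; exp(−0.3960) = 0.6730.
C = 0.1632 × 0.6730 = 0.110 kg/m³.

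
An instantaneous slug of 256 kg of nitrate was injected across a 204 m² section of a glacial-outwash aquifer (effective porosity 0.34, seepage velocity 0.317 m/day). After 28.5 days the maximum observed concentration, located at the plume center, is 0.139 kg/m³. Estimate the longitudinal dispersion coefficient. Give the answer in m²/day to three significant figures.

At the plume center C_max = M/(n_e·A·√(4πDt)), so D = M²/(4πt·(n_e·A·C_max)²).
n_e·A·C_max = 0.34 × 204 × 0.139 = 9.641 kg/m.
D = 256²/(4π × 28.5 × 9.641²) = 1.97 m²/day.

1.97 m²/day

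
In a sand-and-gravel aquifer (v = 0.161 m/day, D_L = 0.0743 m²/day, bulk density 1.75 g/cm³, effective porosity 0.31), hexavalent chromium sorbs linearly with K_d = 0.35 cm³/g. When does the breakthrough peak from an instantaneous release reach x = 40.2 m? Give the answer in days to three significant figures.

735 days

Retardation factor R = 1 + ρ_b·K_d/n = 1 + 1.75 × 0.35/0.31 = 2.976.
Sorption retards both mechanisms: v_R = v/R = 0.05410 m/day, D_R = D/R = 0.02497 m²/day.
Peak time from v_R²t² + 2D_R t − x² = 0: t = (√(D_R² + v_R²x²) − D_R)/v_R².
√(D_R² + v_R²x²) = √(0.02497² + 0.05410² × 40.2²) = 2.175; v_R² = 0.002927.
t = (2.175 − 0.02497)/0.002927 = 735 days.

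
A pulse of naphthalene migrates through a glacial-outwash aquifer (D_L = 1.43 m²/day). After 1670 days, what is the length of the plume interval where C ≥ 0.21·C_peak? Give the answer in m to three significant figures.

244 m

The plume is Gaussian with σ = √(2Dt) = √(2 × 1.43 × 1670) = 69.11 m.
C/C_peak = exp(−Δx²/(2σ²)) = 0.21 ⇒ Δx = σ·√(−2 ln 0.21) = 69.11 × 1.767 = 122.1 m.
Width = 2Δx = 244 m.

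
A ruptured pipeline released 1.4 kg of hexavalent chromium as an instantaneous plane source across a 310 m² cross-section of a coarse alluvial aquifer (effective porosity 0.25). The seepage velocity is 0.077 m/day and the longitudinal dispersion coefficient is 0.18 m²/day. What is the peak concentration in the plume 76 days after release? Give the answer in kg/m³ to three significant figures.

0.00138 kg/m³

The peak of an instantaneous 1D plume sits at x = vt; there the Gaussian factor is 1 and C_max = M/(n_e·A·√(4πDt)), where n_e·A is the pore area the mass is dissolved in.
√(4πDt) = √(4π × 0.18 × 76) = 13.11 m, so C_max = 1.4/(0.25 × 310 × 13.11) = 0.00138 kg/m³.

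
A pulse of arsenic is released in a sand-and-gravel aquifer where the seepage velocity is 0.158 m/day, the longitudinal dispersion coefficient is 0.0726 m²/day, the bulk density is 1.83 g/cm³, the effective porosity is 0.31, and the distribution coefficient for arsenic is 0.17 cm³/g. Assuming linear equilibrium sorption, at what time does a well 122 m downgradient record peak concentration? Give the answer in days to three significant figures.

Retardation factor R = 1 + ρ_b·K_d/n = 1 + 1.83 × 0.17/0.31 = 2.004.
Sorption retards both mechanisms: v_R = v/R = 0.07884 m/day, D_R = D/R = 0.03623 m²/day.
Peak time from v_R²t² + 2D_R t − x² = 0: t = (√(D_R² + v_R²x²) − D_R)/v_R².
√(D_R² + v_R²x²) = √(0.03623² + 0.07884² × 122²) = 9.619; v_R² = 0.006216.
t = (9.619 − 0.03623)/0.006216 = 1540 days.

1540 days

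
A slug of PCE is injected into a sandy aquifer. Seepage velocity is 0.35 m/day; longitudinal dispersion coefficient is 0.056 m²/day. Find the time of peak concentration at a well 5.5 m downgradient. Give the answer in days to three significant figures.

15.3 days

For the 1D instantaneous-source solution, setting ∂C/∂t = 0 at fixed x gives v²t² + 2Dt − x² = 0, so t = (√(D² + v²x²) − D)/v².
√(D² + v²x²) = √(0.056² + 0.35² × 5.5²) = 1.926; v² = 0.1225.
t = (1.926 − 0.056)/0.1225 = 15.3 days (vs. the pure-advection estimate x/v = 15.7 d).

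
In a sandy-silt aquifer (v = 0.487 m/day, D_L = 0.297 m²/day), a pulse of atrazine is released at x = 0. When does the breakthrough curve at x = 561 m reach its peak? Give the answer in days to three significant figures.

1150 days

For the 1D instantaneous-source solution, setting ∂C/∂t = 0 at fixed x gives v²t² + 2Dt − x² = 0, so t = (√(D² + v²x²) − D)/v².
√(D² + v²x²) = √(0.297² + 0.487² × 561²) = 273.2; v² = 0.237169.
t = (273.2 − 0.297)/0.237169 = 1150 days (vs. the pure-advection estimate x/v = 1150 d).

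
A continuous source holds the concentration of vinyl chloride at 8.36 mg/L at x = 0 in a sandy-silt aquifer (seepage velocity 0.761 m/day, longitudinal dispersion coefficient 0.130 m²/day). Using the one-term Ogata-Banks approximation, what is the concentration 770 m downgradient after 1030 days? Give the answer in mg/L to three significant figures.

For a continuous step input, C/C₀ ≈ ½·erfc((x−vt)/(2√(Dt))).
vt = 0.761 × 1030 = 783.83 m and 2√(Dt) = 2√(0.130 × 1030) = 23.14 m.
Argument (x−vt)/(2√(Dt)) = (770 − 783.83)/23.14 = -0.5977; ½·erfc(-0.5977) = 0.8010.
C = 8.36 × 0.8010 = 6.70 mg/L.

6.70 mg/L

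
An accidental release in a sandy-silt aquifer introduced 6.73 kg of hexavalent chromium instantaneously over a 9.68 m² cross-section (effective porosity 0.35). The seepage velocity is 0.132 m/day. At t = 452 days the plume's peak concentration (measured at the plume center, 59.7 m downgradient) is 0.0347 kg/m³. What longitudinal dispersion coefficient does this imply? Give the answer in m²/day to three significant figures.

At the plume center C_max = M/(n_e·A·√(4πDt)), so D = M²/(4πt·(n_e·A·C_max)²).
n_e·A·C_max = 0.35 × 9.68 × 0.0347 = 0.1176 kg/m.
D = 6.73²/(4π × 452 × 0.1176²) = 0.577 m²/day.

0.577 m²/day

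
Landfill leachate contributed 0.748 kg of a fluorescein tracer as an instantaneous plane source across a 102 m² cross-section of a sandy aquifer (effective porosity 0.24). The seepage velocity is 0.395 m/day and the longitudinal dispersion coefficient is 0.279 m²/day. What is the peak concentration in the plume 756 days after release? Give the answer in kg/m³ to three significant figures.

The peak of an instantaneous 1D plume sits at x = vt; there the Gaussian factor is 1 and C_max = M/(n_e·A·√(4πDt)), where n_e·A is the pore area the mass is dissolved in.
√(4πDt) = √(4π × 0.279 × 756) = 51.48 m, so C_max = 0.748/(0.24 × 102 × 51.48) = 0.000594 kg/m³.

0.000594 kg/m³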